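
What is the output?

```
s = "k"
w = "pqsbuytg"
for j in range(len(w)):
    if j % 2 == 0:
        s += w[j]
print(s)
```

j=0: add 'p' → 'kp'
j=1: skip
j=2: add 's' → 'kps'
j=3: skip
j=4: add 'u' → 'kpsu'
j=5: skip
j=6: add 't' → 'kpsut'
j=7: skip

kpsut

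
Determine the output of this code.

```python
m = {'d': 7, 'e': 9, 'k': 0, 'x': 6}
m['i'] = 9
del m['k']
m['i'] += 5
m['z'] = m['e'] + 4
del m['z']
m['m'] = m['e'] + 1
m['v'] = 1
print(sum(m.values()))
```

47

m['i'] = 9 → {'d': 7, 'e': 9, 'k': 0, 'x': 6, 'i': 9}
del 'k' → {'d': 7, 'e': 9, 'x': 6, 'i': 9}
m['i'] = 9+5 = 14 → {'d': 7, 'e': 9, 'x': 6, 'i': 14}
m['z'] = m['e']+4 = 13 → {'d': 7, 'e': 9, 'x': 6, 'i': 14, 'z': 13}
del 'z' → {'d': 7, 'e': 9, 'x': 6, 'i': 14}
m['m'] = m['e']+1 = 10 → {'d': 7, 'e': 9, 'x': 6, 'i': 14, 'm': 10}
m['v'] = 1 → {'d': 7, 'e': 9, 'x': 6, 'i': 14, 'm': 10, 'v': 1}
sum of values = 47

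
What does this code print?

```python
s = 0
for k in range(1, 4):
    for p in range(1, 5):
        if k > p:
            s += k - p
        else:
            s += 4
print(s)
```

k=1,p=1: not 1>1, s = 0+4 = 4
k=1,p=2: not 1>2, s = 4+4 = 8
k=1,p=3: not 1>3, s = 8+4 = 12
k=1,p=4: not 1>4, s = 12+4 = 16
k=2,p=1: 2>1, s = 16+1 = 17
k=2,p=2: not 2>2, s = 17+4 = 21
k=2,p=3: not 2>3, s = 21+4 = 25
k=2,p=4: not 2>4, s = 25+4 = 29
k=3,p=1: 3>1, s = 29+2 = 31
k=3,p=2: 3>2, s = 31+1 = 32
k=3,p=3: not 3>3, s = 32+4 = 36
k=3,p=4: not 3>4, s = 36+4 = 40

40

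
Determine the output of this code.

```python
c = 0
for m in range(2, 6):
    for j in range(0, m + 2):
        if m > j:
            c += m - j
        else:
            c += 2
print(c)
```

50

m=2,j=0: 2>0, c = 0+2 = 2
m=2,j=1: 2>1, c = 2+1 = 3
m=2,j=2: not 2>2, c = 3+2 = 5
m=2,j=3: not 2>3, c = 5+2 = 7
m=3,j=0: 3>0, c = 7+3 = 10
m=3,j=1: 3>1, c = 10+2 = 12
m=3,j=2: 3>2, c = 12+1 = 13
m=3,j=3: not 3>3, c = 13+2 = 15
m=3,j=4: not 3>4, c = 15+2 = 17
m=4,j=0: 4>0, c = 17+4 = 21
m=4,j=1: 4>1, c = 21+3 = 24
m=4,j=2: 4>2, c = 24+2 = 26
m=4,j=3: 4>3, c = 26+1 = 27
m=4,j=4: not 4>4, c = 27+2 = 29
m=4,j=5: not 4>5, c = 29+2 = 31
m=5,j=0: 5>0, c = 31+5 = 36
m=5,j=1: 5>1, c = 36+4 = 40
m=5,j=2: 5>2, c = 40+3 = 43
m=5,j=3: 5>3, c = 43+2 = 45
m=5,j=4: 5>4, c = 45+1 = 46
m=5,j=5: not 5>5, c = 46+2 = 48
m=5,j=6: not 5>6, c = 48+2 = 50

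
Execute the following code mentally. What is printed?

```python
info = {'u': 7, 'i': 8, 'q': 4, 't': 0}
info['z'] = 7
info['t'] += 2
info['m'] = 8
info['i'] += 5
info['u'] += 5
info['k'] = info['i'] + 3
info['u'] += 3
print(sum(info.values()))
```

info['z'] = 7 → {'u': 7, 'i': 8, 'q': 4, 't': 0, 'z': 7}
info['t'] = 0+2 = 2 → {'u': 7, 'i': 8, 'q': 4, 't': 2, 'z': 7}
info['m'] = 8 → {'u': 7, 'i': 8, 'q': 4, 't': 2, 'z': 7, 'm': 8}
info['i'] = 8+5 = 13 → {'u': 7, 'i': 13, 'q': 4, 't': 2, 'z': 7, 'm': 8}
info['u'] = 7+5 = 12 → {'u': 12, 'i': 13, 'q': 4, 't': 2, 'z': 7, 'm': 8}
info['k'] = info['i']+3 = 16 → {'u': 12, 'i': 13, 'q': 4, 't': 2, 'z': 7, 'm': 8, 'k': 16}
info['u'] = 12+3 = 15 → {'u': 15, 'i': 13, 'q': 4, 't': 2, 'z': 7, 'm': 8, 'k': 16}
sum of values = 65

65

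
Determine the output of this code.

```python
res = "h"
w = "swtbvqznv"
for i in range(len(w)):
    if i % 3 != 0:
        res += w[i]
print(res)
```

hwtvqnv

i=0: skip
i=1: add 'w' → 'hw'
i=2: add 't' → 'hwt'
i=3: skip
i=4: add 'v' → 'hwtv'
i=5: add 'q' → 'hwtvq'
i=6: skip
i=7: add 'n' → 'hwtvqn'
i=8: add 'v' → 'hwtvqnv'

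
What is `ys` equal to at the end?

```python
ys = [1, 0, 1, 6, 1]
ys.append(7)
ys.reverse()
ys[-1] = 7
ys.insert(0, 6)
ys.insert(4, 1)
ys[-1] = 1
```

append 7 → [1, 0, 1, 6, 1, 7]
reverse → [7, 1, 6, 1, 0, 1]
ys[-1] = 7 → [7, 1, 6, 1, 0, 7]
insert 6 at 0 → [6, 7, 1, 6, 1, 0, 7]
insert 1 at 4 → [6, 7, 1, 6, 1, 1, 0, 7]
ys[-1] = 1 → [6, 7, 1, 6, 1, 1, 0, 1]

[6, 7, 1, 6, 1, 1, 0, 1]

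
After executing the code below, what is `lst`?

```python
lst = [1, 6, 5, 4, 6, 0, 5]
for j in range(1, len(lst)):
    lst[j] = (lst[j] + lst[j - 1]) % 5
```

j=1: lst[1] = (6+1)%5 = 2 → [1, 2, 5, 4, 6, 0, 5]
j=2: lst[2] = (5+2)%5 = 2 → [1, 2, 2, 4, 6, 0, 5]
j=3: lst[3] = (4+2)%5 = 1 → [1, 2, 2, 1, 6, 0, 5]
j=4: lst[4] = (6+1)%5 = 2 → [1, 2, 2, 1, 2, 0, 5]
j=5: lst[5] = (0+2)%5 = 2 → [1, 2, 2, 1, 2, 2, 5]
j=6: lst[6] = (5+2)%5 = 2 → [1, 2, 2, 1, 2, 2, 2]

[1, 2, 2, 1, 2, 2, 2]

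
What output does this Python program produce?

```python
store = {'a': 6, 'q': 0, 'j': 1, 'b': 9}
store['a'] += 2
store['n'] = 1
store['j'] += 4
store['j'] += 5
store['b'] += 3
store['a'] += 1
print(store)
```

store['a'] = 6+2 = 8 → {'a': 8, 'q': 0, 'j': 1, 'b': 9}
store['n'] = 1 → {'a': 8, 'q': 0, 'j': 1, 'b': 9, 'n': 1}
store['j'] = 1+4 = 5 → {'a': 8, 'q': 0, 'j': 5, 'b': 9, 'n': 1}
store['j'] = 5+5 = 10 → {'a': 8, 'q': 0, 'j': 10, 'b': 9, 'n': 1}
store['b'] = 9+3 = 12 → {'a': 8, 'q': 0, 'j': 10, 'b': 12, 'n': 1}
store['a'] = 8+1 = 9 → {'a': 9, 'q': 0, 'j': 10, 'b': 12, 'n': 1}

{'a': 9, 'q': 0, 'j': 10, 'b': 12, 'n': 1}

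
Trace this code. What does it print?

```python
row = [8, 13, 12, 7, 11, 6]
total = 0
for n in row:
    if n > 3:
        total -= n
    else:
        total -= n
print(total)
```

n=8: >3, total = 0-8 = -8
n=13: >3, total = (-8)-13 = -21
n=12: >3, total = (-21)-12 = -33
n=7: >3, total = (-33)-7 = -40
n=11: >3, total = (-40)-11 = -51
n=6: >3, total = (-51)-6 = -57

-57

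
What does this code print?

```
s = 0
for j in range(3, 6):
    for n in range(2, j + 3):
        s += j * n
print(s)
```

j=3,n=2: s = 0+6 = 6
j=3,n=3: s = 6+9 = 15
j=3,n=4: s = 15+12 = 27
j=3,n=5: s = 27+15 = 42
j=4,n=2: s = 42+8 = 50
j=4,n=3: s = 50+12 = 62
j=4,n=4: s = 62+16 = 78
j=4,n=5: s = 78+20 = 98
j=4,n=6: s = 98+24 = 122
j=5,n=2: s = 122+10 = 132
j=5,n=3: s = 132+15 = 147
j=5,n=4: s = 147+20 = 167
j=5,n=5: s = 167+25 = 192
j=5,n=6: s = 192+30 = 222
j=5,n=7: s = 222+35 = 257

257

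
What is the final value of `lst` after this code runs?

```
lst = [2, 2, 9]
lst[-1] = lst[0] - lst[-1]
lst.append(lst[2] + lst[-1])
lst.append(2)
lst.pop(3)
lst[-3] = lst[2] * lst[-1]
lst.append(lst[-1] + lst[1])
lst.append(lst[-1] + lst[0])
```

[2, -14, -7, 2, -12, -10]

lst[-1] = lst[0]-lst[-1] = 2-9 = -7 → [2, 2, -7]
append lst[2]+lst[-1] = (-7)+(-7) = -14 → [2, 2, -7, -14]
append 2 → [2, 2, -7, -14, 2]
pop(3) removes -14 → [2, 2, -7, 2]
lst[-3] = lst[2]*lst[-1] = (-7)*2 = -14 → [2, -14, -7, 2]
append lst[-1]+lst[1] = 2+(-14) = -12 → [2, -14, -7, 2, -12]
append lst[-1]+lst[0] = (-12)+2 = -10 → [2, -14, -7, 2, -12, -10]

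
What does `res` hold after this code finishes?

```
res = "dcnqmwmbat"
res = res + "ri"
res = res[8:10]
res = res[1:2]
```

't'

+ 'ri' → 'dcnqmwmbatri'
slice [8:10] → 'at'
slice [1:2] → 't'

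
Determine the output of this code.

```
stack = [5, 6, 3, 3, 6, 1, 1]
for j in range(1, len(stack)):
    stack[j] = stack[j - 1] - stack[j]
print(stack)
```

[5, -1, -4, -7, -13, -14, -15]

j=1: stack[1] = 5-6 = -1 → [5, -1, 3, 3, 6, 1, 1]
j=2: stack[2] = (-1)-3 = -4 → [5, -1, -4, 3, 6, 1, 1]
j=3: stack[3] = (-4)-3 = -7 → [5, -1, -4, -7, 6, 1, 1]
j=4: stack[4] = (-7)-6 = -13 → [5, -1, -4, -7, -13, 1, 1]
j=5: stack[5] = (-13)-1 = -14 → [5, -1, -4, -7, -13, -14, 1]
j=6: stack[6] = (-14)-1 = -15 → [5, -1, -4, -7, -13, -14, -15]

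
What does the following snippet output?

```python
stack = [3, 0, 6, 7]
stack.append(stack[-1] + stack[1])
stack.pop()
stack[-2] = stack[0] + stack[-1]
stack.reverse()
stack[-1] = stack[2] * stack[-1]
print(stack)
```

[7, 10, 0, 0]

append stack[-1]+stack[1] = 7+0 = 7 → [3, 0, 6, 7, 7]
pop() removes 7 → [3, 0, 6, 7]
stack[-2] = stack[0]+stack[-1] = 3+7 = 10 → [3, 0, 10, 7]
reverse → [7, 10, 0, 3]
stack[-1] = stack[2]*stack[-1] = 0*3 = 0 → [7, 10, 0, 0]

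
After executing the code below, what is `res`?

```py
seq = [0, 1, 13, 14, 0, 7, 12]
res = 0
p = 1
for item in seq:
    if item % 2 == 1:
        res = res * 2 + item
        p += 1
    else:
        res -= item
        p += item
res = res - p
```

item=0: not odd, res = 0-0 = 0; p=1
item=1: odd, res = 0*2+1 = 1; p=2
item=13: odd, res = 1*2+13 = 15; p=3
item=14: not odd, res = 15-14 = 1; p=17
item=0: not odd, res = 1-0 = 1; p=17
item=7: odd, res = 1*2+7 = 9; p=18
item=12: not odd, res = 9-12 = -3; p=30
res-p = (-3)-30 = -33

-33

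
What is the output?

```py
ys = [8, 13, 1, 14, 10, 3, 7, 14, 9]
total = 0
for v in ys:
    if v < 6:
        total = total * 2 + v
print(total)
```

5

v=8: not <6
v=13: not <6
v=1: <6, total = 0*2+1 = 1
v=14: not <6
v=10: not <6
v=3: <6, total = 1*2+3 = 5
v=7: not <6
v=14: not <6
v=9: not <6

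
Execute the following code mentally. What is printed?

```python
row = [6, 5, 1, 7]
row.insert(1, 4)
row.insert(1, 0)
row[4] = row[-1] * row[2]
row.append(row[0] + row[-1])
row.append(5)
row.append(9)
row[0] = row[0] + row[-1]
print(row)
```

insert 4 at 1 → [6, 4, 5, 1, 7]
insert 0 at 1 → [6, 0, 4, 5, 1, 7]
row[4] = row[-1]*row[2] = 7*4 = 28 → [6, 0, 4, 5, 28, 7]
append row[0]+row[-1] = 6+7 = 13 → [6, 0, 4, 5, 28, 7, 13]
append 5 → [6, 0, 4, 5, 28, 7, 13, 5]
append 9 → [6, 0, 4, 5, 28, 7, 13, 5, 9]
row[0] = row[0]+row[-1] = 6+9 = 15 → [15, 0, 4, 5, 28, 7, 13, 5, 9]

[15, 0, 4, 5, 28, 7, 13, 5, 9]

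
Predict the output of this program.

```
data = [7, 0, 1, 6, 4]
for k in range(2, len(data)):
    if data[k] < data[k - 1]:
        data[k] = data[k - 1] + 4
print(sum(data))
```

24

k=2: 1>=0, unchanged → [7, 0, 1, 6, 4]
k=3: 6>=1, unchanged → [7, 0, 1, 6, 4]
k=4: 4<6, data[4] = 6+4 = 10 → [7, 0, 1, 6, 10]
sum = 24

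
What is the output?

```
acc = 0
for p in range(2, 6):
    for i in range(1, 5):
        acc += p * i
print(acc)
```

140

p=2,i=1: acc = 0+2 = 2
p=2,i=2: acc = 2+4 = 6
p=2,i=3: acc = 6+6 = 12
p=2,i=4: acc = 12+8 = 20
p=3,i=1: acc = 20+3 = 23
p=3,i=2: acc = 23+6 = 29
p=3,i=3: acc = 29+9 = 38
p=3,i=4: acc = 38+12 = 50
p=4,i=1: acc = 50+4 = 54
p=4,i=2: acc = 54+8 = 62
p=4,i=3: acc = 62+12 = 74
p=4,i=4: acc = 74+16 = 90
p=5,i=1: acc = 90+5 = 95
p=5,i=2: acc = 95+10 = 105
p=5,i=3: acc = 105+15 = 120
p=5,i=4: acc = 120+20 = 140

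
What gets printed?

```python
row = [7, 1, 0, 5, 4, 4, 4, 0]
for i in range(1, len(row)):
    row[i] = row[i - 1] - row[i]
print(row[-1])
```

i=1: row[1] = 7-1 = 6 → [7, 6, 0, 5, 4, 4, 4, 0]
i=2: row[2] = 6-0 = 6 → [7, 6, 6, 5, 4, 4, 4, 0]
i=3: row[3] = 6-5 = 1 → [7, 6, 6, 1, 4, 4, 4, 0]
i=4: row[4] = 1-4 = -3 → [7, 6, 6, 1, -3, 4, 4, 0]
i=5: row[5] = (-3)-4 = -7 → [7, 6, 6, 1, -3, -7, 4, 0]
i=6: row[6] = (-7)-4 = -11 → [7, 6, 6, 1, -3, -7, -11, 0]
i=7: row[7] = (-11)-0 = -11 → [7, 6, 6, 1, -3, -7, -11, -11]

-11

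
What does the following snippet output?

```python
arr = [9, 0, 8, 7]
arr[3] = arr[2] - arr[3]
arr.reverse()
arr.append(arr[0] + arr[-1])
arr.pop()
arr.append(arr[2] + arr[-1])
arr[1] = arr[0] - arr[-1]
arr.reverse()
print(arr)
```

arr[3] = arr[2]-arr[3] = 8-7 = 1 → [9, 0, 8, 1]
reverse → [1, 8, 0, 9]
append arr[0]+arr[-1] = 1+9 = 10 → [1, 8, 0, 9, 10]
pop() removes 10 → [1, 8, 0, 9]
append arr[2]+arr[-1] = 0+9 = 9 → [1, 8, 0, 9, 9]
arr[1] = arr[0]-arr[-1] = 1-9 = -8 → [1, -8, 0, 9, 9]
reverse → [9, 9, 0, -8, 1]

[9, 9, 0, -8, 1]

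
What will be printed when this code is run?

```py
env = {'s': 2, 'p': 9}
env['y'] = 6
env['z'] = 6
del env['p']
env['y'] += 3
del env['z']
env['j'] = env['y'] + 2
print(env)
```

env['y'] = 6 → {'s': 2, 'p': 9, 'y': 6}
env['z'] = 6 → {'s': 2, 'p': 9, 'y': 6, 'z': 6}
del 'p' → {'s': 2, 'y': 6, 'z': 6}
env['y'] = 6+3 = 9 → {'s': 2, 'y': 9, 'z': 6}
del 'z' → {'s': 2, 'y': 9}
env['j'] = env['y']+2 = 11 → {'s': 2, 'y': 9, 'j': 11}

{'s': 2, 'y': 9, 'j': 11}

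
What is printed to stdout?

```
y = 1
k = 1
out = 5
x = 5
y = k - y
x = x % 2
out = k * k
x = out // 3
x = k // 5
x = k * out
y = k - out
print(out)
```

1

y = 1-1 = 0
x = 5%2 = 1
out = 1*1 = 1
x = 1//3 = 0
x = 1//5 = 0
x = 1*1 = 1
y = 1-1 = 0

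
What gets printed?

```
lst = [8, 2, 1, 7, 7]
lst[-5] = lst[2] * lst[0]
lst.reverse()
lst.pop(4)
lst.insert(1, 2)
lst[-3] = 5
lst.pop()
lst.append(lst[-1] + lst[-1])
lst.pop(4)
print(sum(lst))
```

15

lst[-5] = lst[2]*lst[0] = 1*8 = 8 → [8, 2, 1, 7, 7]
reverse → [7, 7, 1, 2, 8]
pop(4) removes 8 → [7, 7, 1, 2]
insert 2 at 1 → [7, 2, 7, 1, 2]
lst[-3] = 5 → [7, 2, 5, 1, 2]
pop() removes 2 → [7, 2, 5, 1]
append lst[-1]+lst[-1] = 1+1 = 2 → [7, 2, 5, 1, 2]
pop(4) removes 2 → [7, 2, 5, 1]
sum = 15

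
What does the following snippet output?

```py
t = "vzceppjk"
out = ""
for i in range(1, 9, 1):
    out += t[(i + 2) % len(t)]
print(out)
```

i=1: add t[3]='e' → 'e'
i=2: add t[4]='p' → 'ep'
i=3: add t[5]='p' → 'epp'
i=4: add t[6]='j' → 'eppj'
i=5: add t[7]='k' → 'eppjk'
i=6: add t[0]='v' → 'eppjkv'
i=7: add t[1]='z' → 'eppjkvz'
i=8: add t[2]='c' → 'eppjkvzc'

eppjkvzc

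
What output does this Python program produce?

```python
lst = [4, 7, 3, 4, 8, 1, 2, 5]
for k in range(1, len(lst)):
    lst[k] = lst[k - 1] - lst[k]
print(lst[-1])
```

k=1: lst[1] = 4-7 = -3 → [4, -3, 3, 4, 8, 1, 2, 5]
k=2: lst[2] = (-3)-3 = -6 → [4, -3, -6, 4, 8, 1, 2, 5]
k=3: lst[3] = (-6)-4 = -10 → [4, -3, -6, -10, 8, 1, 2, 5]
k=4: lst[4] = (-10)-8 = -18 → [4, -3, -6, -10, -18, 1, 2, 5]
k=5: lst[5] = (-18)-1 = -19 → [4, -3, -6, -10, -18, -19, 2, 5]
k=6: lst[6] = (-19)-2 = -21 → [4, -3, -6, -10, -18, -19, -21, 5]
k=7: lst[7] = (-21)-5 = -26 → [4, -3, -6, -10, -18, -19, -21, -26]

-26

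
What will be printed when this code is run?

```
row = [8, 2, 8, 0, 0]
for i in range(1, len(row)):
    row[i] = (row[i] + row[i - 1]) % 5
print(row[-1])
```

3

i=1: row[1] = (2+8)%5 = 0 → [8, 0, 8, 0, 0]
i=2: row[2] = (8+0)%5 = 3 → [8, 0, 3, 0, 0]
i=3: row[3] = (0+3)%5 = 3 → [8, 0, 3, 3, 0]
i=4: row[4] = (0+3)%5 = 3 → [8, 0, 3, 3, 3]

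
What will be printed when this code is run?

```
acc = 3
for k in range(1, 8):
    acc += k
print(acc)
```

31

k=1: acc = 3+1 = 4
k=2: acc = 4+2 = 6
k=3: acc = 6+3 = 9
k=4: acc = 9+4 = 13
k=5: acc = 13+5 = 18
k=6: acc = 18+6 = 24
k=7: acc = 24+7 = 31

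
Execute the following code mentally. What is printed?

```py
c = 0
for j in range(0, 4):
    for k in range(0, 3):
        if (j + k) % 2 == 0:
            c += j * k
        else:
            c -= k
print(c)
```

j=0,k=0: even sum, c = 0+0 = 0
j=0,k=1: odd sum, c = 0-1 = -1
j=0,k=2: even sum, c = (-1)+0 = -1
j=1,k=0: odd sum, c = (-1)-0 = -1
j=1,k=1: even sum, c = (-1)+1 = 0
j=1,k=2: odd sum, c = 0-2 = -2
j=2,k=0: even sum, c = (-2)+0 = -2
j=2,k=1: odd sum, c = (-2)-1 = -3
j=2,k=2: even sum, c = (-3)+4 = 1
j=3,k=0: odd sum, c = 1-0 = 1
j=3,k=1: even sum, c = 1+3 = 4
j=3,k=2: odd sum, c = 4-2 = 2

2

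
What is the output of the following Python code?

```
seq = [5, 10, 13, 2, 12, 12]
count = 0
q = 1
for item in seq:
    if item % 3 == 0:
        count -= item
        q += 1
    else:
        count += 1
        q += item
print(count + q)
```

13

item=5: not %3==0, count = 0+1 = 1; q=6
item=10: not %3==0, count = 1+1 = 2; q=16
item=13: not %3==0, count = 2+1 = 3; q=29
item=2: not %3==0, count = 3+1 = 4; q=31
item=12: %3==0, count = 4-12 = -8; q=32
item=12: %3==0, count = (-8)-12 = -20; q=33
count+q = (-20)+33 = 13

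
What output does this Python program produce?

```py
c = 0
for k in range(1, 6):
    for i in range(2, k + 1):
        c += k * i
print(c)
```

125

k=2,i=2: c = 0+4 = 4
k=3,i=2: c = 4+6 = 10
k=3,i=3: c = 10+9 = 19
k=4,i=2: c = 19+8 = 27
k=4,i=3: c = 27+12 = 39
k=4,i=4: c = 39+16 = 55
k=5,i=2: c = 55+10 = 65
k=5,i=3: c = 65+15 = 80
k=5,i=4: c = 80+20 = 100
k=5,i=5: c = 100+25 = 125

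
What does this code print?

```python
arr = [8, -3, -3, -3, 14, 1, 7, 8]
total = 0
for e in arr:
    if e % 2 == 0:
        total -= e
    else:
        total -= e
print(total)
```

e=8: even, total = 0-8 = -8
e=-3: not even, total = (-8)-(-3) = -5
e=-3: not even, total = (-5)-(-3) = -2
e=-3: not even, total = (-2)-(-3) = 1
e=14: even, total = 1-14 = -13
e=1: not even, total = (-13)-1 = -14
e=7: not even, total = (-14)-7 = -21
e=8: even, total = (-21)-8 = -29

-29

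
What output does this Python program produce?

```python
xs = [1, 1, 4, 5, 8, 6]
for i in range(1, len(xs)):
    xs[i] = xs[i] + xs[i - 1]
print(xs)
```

i=1: xs[1] = 1+1 = 2 → [1, 2, 4, 5, 8, 6]
i=2: xs[2] = 4+2 = 6 → [1, 2, 6, 5, 8, 6]
i=3: xs[3] = 5+6 = 11 → [1, 2, 6, 11, 8, 6]
i=4: xs[4] = 8+11 = 19 → [1, 2, 6, 11, 19, 6]
i=5: xs[5] = 6+19 = 25 → [1, 2, 6, 11, 19, 25]

[1, 2, 6, 11, 19, 25]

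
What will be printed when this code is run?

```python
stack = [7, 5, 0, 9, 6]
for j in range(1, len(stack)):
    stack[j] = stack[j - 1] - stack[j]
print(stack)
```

j=1: stack[1] = 7-5 = 2 → [7, 2, 0, 9, 6]
j=2: stack[2] = 2-0 = 2 → [7, 2, 2, 9, 6]
j=3: stack[3] = 2-9 = -7 → [7, 2, 2, -7, 6]
j=4: stack[4] = (-7)-6 = -13 → [7, 2, 2, -7, -13]

[7, 2, 2, -7, -13]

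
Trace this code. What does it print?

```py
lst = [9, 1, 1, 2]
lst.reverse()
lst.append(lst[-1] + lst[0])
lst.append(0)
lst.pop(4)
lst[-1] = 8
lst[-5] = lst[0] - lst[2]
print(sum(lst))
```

20

reverse → [2, 1, 1, 9]
append lst[-1]+lst[0] = 9+2 = 11 → [2, 1, 1, 9, 11]
append 0 → [2, 1, 1, 9, 11, 0]
pop(4) removes 11 → [2, 1, 1, 9, 0]
lst[-1] = 8 → [2, 1, 1, 9, 8]
lst[-5] = lst[0]-lst[2] = 2-1 = 1 → [1, 1, 1, 9, 8]
sum = 20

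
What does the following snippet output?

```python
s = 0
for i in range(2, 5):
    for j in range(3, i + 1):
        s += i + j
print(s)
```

i=3,j=3: s = 0+6 = 6
i=4,j=3: s = 6+7 = 13
i=4,j=4: s = 13+8 = 21

21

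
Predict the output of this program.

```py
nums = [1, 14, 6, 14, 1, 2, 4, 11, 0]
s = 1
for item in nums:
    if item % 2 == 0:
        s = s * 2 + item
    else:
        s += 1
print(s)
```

810

item=1: not even, s = 1+1 = 2
item=14: even, s = 2*2+14 = 18
item=6: even, s = 18*2+6 = 42
item=14: even, s = 42*2+14 = 98
item=1: not even, s = 98+1 = 99
item=2: even, s = 99*2+2 = 200
item=4: even, s = 200*2+4 = 404
item=11: not even, s = 404+1 = 405
item=0: even, s = 405*2+0 = 810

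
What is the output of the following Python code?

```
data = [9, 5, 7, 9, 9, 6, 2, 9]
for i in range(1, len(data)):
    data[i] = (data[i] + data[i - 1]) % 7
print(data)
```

i=1: data[1] = (5+9)%7 = 0 → [9, 0, 7, 9, 9, 6, 2, 9]
i=2: data[2] = (7+0)%7 = 0 → [9, 0, 0, 9, 9, 6, 2, 9]
i=3: data[3] = (9+0)%7 = 2 → [9, 0, 0, 2, 9, 6, 2, 9]
i=4: data[4] = (9+2)%7 = 4 → [9, 0, 0, 2, 4, 6, 2, 9]
i=5: data[5] = (6+4)%7 = 3 → [9, 0, 0, 2, 4, 3, 2, 9]
i=6: data[6] = (2+3)%7 = 5 → [9, 0, 0, 2, 4, 3, 5, 9]
i=7: data[7] = (9+5)%7 = 0 → [9, 0, 0, 2, 4, 3, 5, 0]

[9, 0, 0, 2, 4, 3, 5, 0]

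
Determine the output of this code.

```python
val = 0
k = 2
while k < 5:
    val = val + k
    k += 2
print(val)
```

6

k=2: val = 0+2 = 2
k=4: val = 2+4 = 6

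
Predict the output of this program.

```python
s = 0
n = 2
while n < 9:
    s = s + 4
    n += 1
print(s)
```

n=2: s = 0+4 = 4
n=3: s = 4+4 = 8
n=4: s = 8+4 = 12
n=5: s = 12+4 = 16
n=6: s = 16+4 = 20
n=7: s = 20+4 = 24
n=8: s = 24+4 = 28

28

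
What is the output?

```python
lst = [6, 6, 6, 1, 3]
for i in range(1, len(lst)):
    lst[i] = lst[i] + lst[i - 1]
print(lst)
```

[6, 12, 18, 19, 22]

i=1: lst[1] = 6+6 = 12 → [6, 12, 6, 1, 3]
i=2: lst[2] = 6+12 = 18 → [6, 12, 18, 1, 3]
i=3: lst[3] = 1+18 = 19 → [6, 12, 18, 19, 3]
i=4: lst[4] = 3+19 = 22 → [6, 12, 18, 19, 22]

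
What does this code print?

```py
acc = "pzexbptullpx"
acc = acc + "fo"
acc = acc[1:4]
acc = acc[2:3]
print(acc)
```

x

+ 'fo' → 'pzexbptullpxfo'
slice [1:4] → 'zex'
slice [2:3] → 'x'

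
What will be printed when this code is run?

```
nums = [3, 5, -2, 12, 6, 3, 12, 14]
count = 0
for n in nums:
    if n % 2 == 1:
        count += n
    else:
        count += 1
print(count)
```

n=3: odd, count = 0+3 = 3
n=5: odd, count = 3+5 = 8
n=-2: not odd, count = 8+1 = 9
n=12: not odd, count = 9+1 = 10
n=6: not odd, count = 10+1 = 11
n=3: odd, count = 11+3 = 14
n=12: not odd, count = 14+1 = 15
n=14: not odd, count = 15+1 = 16

16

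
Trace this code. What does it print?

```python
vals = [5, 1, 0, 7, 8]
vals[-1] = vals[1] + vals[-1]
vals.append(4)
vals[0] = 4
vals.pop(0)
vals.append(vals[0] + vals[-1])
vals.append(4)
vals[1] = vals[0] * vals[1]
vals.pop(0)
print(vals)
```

[0, 7, 9, 4, 5, 4]

vals[-1] = vals[1]+vals[-1] = 1+8 = 9 → [5, 1, 0, 7, 9]
append 4 → [5, 1, 0, 7, 9, 4]
vals[0] = 4 → [4, 1, 0, 7, 9, 4]
pop(0) removes 4 → [1, 0, 7, 9, 4]
append vals[0]+vals[-1] = 1+4 = 5 → [1, 0, 7, 9, 4, 5]
append 4 → [1, 0, 7, 9, 4, 5, 4]
vals[1] = vals[0]*vals[1] = 1*0 = 0 → [1, 0, 7, 9, 4, 5, 4]
pop(0) removes 1 → [0, 7, 9, 4, 5, 4]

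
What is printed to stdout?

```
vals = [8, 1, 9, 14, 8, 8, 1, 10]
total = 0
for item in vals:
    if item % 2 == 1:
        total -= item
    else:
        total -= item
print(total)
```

-59

item=8: not odd, total = 0-8 = -8
item=1: odd, total = (-8)-1 = -9
item=9: odd, total = (-9)-9 = -18
item=14: not odd, total = (-18)-14 = -32
item=8: not odd, total = (-32)-8 = -40
item=8: not odd, total = (-40)-8 = -48
item=1: odd, total = (-48)-1 = -49
item=10: not odd, total = (-49)-10 = -59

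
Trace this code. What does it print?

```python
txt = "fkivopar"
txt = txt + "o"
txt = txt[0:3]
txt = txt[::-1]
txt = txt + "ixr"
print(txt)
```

+ 'o' → 'fkivoparo'
slice [0:3] → 'fki'
reverse → 'ikf'
+ 'ixr' → 'ikfixr'

ikfixr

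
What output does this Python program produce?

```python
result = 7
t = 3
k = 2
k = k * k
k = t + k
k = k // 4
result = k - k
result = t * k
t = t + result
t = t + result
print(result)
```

k = 2*2 = 4
k = 3+4 = 7
k = 7//4 = 1
result = 1-1 = 0
result = 3*1 = 3
t = 3+3 = 6
t = 6+3 = 9

3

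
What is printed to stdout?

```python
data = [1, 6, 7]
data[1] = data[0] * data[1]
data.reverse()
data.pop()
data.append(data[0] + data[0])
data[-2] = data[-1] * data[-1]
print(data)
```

data[1] = data[0]*data[1] = 1*6 = 6 → [1, 6, 7]
reverse → [7, 6, 1]
pop() removes 1 → [7, 6]
append data[0]+data[0] = 7+7 = 14 → [7, 6, 14]
data[-2] = data[-1]*data[-1] = 14*14 = 196 → [7, 196, 14]

[7, 196, 14]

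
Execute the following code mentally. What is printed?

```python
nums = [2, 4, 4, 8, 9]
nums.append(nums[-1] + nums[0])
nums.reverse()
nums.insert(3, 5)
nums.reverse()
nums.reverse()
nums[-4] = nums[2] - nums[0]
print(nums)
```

[11, 9, 8, -3, 4, 4, 2]

append nums[-1]+nums[0] = 9+2 = 11 → [2, 4, 4, 8, 9, 11]
reverse → [11, 9, 8, 4, 4, 2]
insert 5 at 3 → [11, 9, 8, 5, 4, 4, 2]
reverse → [2, 4, 4, 5, 8, 9, 11]
reverse → [11, 9, 8, 5, 4, 4, 2]
nums[-4] = nums[2]-nums[0] = 8-11 = -3 → [11, 9, 8, -3, 4, 4, 2]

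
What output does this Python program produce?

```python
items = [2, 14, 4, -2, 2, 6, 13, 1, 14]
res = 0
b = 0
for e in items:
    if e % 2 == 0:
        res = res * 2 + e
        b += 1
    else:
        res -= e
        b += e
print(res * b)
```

e=2: even, res = 0*2+2 = 2; b=1
e=14: even, res = 2*2+14 = 18; b=2
e=4: even, res = 18*2+4 = 40; b=3
e=-2: even, res = 40*2+(-2) = 78; b=4
e=2: even, res = 78*2+2 = 158; b=5
e=6: even, res = 158*2+6 = 322; b=6
e=13: not even, res = 322-13 = 309; b=19
e=1: not even, res = 309-1 = 308; b=20
e=14: even, res = 308*2+14 = 630; b=21
res*b = 630*21 = 13230

13230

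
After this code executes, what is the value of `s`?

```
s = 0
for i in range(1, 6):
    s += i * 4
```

60

i=1: s = 0+1*4 = 4
i=2: s = 4+2*4 = 12
i=3: s = 12+3*4 = 24
i=4: s = 24+4*4 = 40
i=5: s = 40+5*4 = 60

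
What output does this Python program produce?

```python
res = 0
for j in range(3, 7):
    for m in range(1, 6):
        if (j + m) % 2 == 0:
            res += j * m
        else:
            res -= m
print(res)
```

j=3,m=1: even sum, res = 0+3 = 3
j=3,m=2: odd sum, res = 3-2 = 1
j=3,m=3: even sum, res = 1+9 = 10
j=3,m=4: odd sum, res = 10-4 = 6
j=3,m=5: even sum, res = 6+15 = 21
j=4,m=1: odd sum, res = 21-1 = 20
j=4,m=2: even sum, res = 20+8 = 28
j=4,m=3: odd sum, res = 28-3 = 25
j=4,m=4: even sum, res = 25+16 = 41
j=4,m=5: odd sum, res = 41-5 = 36
j=5,m=1: even sum, res = 36+5 = 41
j=5,m=2: odd sum, res = 41-2 = 39
j=5,m=3: even sum, res = 39+15 = 54
j=5,m=4: odd sum, res = 54-4 = 50
j=5,m=5: even sum, res = 50+25 = 75
j=6,m=1: odd sum, res = 75-1 = 74
j=6,m=2: even sum, res = 74+12 = 86
j=6,m=3: odd sum, res = 86-3 = 83
j=6,m=4: even sum, res = 83+24 = 107
j=6,m=5: odd sum, res = 107-5 = 102

102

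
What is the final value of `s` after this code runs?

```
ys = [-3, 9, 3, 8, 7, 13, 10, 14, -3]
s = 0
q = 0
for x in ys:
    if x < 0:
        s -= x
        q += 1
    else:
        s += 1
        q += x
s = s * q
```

x=-3: <0, s = 0-(-3) = 3; q=1
x=9: not <0, s = 3+1 = 4; q=10
x=3: not <0, s = 4+1 = 5; q=13
x=8: not <0, s = 5+1 = 6; q=21
x=7: not <0, s = 6+1 = 7; q=28
x=13: not <0, s = 7+1 = 8; q=41
x=10: not <0, s = 8+1 = 9; q=51
x=14: not <0, s = 9+1 = 10; q=65
x=-3: <0, s = 10-(-3) = 13; q=66
s*q = 13*66 = 858

858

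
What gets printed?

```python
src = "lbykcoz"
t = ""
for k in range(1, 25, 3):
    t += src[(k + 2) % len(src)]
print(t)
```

k=1: add src[3]='k' → 'k'
k=4: add src[6]='z' → 'kz'
k=7: add src[2]='y' → 'kzy'
k=10: add src[5]='o' → 'kzyo'
k=13: add src[1]='b' → 'kzyob'
k=16: add src[4]='c' → 'kzyobc'
k=19: add src[0]='l' → 'kzyobcl'
k=22: add src[3]='k' → 'kzyobclk'

kzyobclk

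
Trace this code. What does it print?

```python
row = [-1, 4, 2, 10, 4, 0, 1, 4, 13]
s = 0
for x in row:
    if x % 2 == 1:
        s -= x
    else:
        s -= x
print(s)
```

x=-1: odd, s = 0-(-1) = 1
x=4: not odd, s = 1-4 = -3
x=2: not odd, s = (-3)-2 = -5
x=10: not odd, s = (-5)-10 = -15
x=4: not odd, s = (-15)-4 = -19
x=0: not odd, s = (-19)-0 = -19
x=1: odd, s = (-19)-1 = -20
x=4: not odd, s = (-20)-4 = -24
x=13: odd, s = (-24)-13 = -37

-37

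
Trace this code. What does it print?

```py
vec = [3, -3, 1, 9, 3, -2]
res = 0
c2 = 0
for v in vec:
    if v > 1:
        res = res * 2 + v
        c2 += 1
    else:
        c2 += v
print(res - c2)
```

34

v=3: >1, res = 0*2+3 = 3; c2=1
v=-3: not >1; c2=-2
v=1: not >1; c2=-1
v=9: >1, res = 3*2+9 = 15; c2=0
v=3: >1, res = 15*2+3 = 33; c2=1
v=-2: not >1; c2=-1
res-c2 = 33-(-1) = 34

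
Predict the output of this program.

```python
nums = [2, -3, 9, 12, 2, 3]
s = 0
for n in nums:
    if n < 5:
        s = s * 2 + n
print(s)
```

n=2: <5, s = 0*2+2 = 2
n=-3: <5, s = 2*2+(-3) = 1
n=9: not <5
n=12: not <5
n=2: <5, s = 1*2+2 = 4
n=3: <5, s = 4*2+3 = 11

11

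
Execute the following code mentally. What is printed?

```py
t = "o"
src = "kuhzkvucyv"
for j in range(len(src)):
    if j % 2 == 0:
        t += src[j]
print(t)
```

j=0: add 'k' → 'ok'
j=1: skip
j=2: add 'h' → 'okh'
j=3: skip
j=4: add 'k' → 'okhk'
j=5: skip
j=6: add 'u' → 'okhku'
j=7: skip
j=8: add 'y' → 'okhkuy'
j=9: skip

okhkuy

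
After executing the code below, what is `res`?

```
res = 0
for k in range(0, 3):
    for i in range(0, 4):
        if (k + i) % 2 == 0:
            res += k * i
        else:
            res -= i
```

k=0,i=0: even sum, res = 0+0 = 0
k=0,i=1: odd sum, res = 0-1 = -1
k=0,i=2: even sum, res = (-1)+0 = -1
k=0,i=3: odd sum, res = (-1)-3 = -4
k=1,i=0: odd sum, res = (-4)-0 = -4
k=1,i=1: even sum, res = (-4)+1 = -3
k=1,i=2: odd sum, res = (-3)-2 = -5
k=1,i=3: even sum, res = (-5)+3 = -2
k=2,i=0: even sum, res = (-2)+0 = -2
k=2,i=1: odd sum, res = (-2)-1 = -3
k=2,i=2: even sum, res = (-3)+4 = 1
k=2,i=3: odd sum, res = 1-3 = -2

-2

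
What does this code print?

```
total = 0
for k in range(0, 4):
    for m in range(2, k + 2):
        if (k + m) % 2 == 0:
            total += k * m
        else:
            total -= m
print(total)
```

k=1,m=2: odd sum, total = 0-2 = -2
k=2,m=2: even sum, total = (-2)+4 = 2
k=2,m=3: odd sum, total = 2-3 = -1
k=3,m=2: odd sum, total = (-1)-2 = -3
k=3,m=3: even sum, total = (-3)+9 = 6
k=3,m=4: odd sum, total = 6-4 = 2

2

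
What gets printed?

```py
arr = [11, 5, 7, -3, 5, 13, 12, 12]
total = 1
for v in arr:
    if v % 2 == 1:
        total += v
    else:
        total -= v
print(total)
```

15

v=11: odd, total = 1+11 = 12
v=5: odd, total = 12+5 = 17
v=7: odd, total = 17+7 = 24
v=-3: odd, total = 24+(-3) = 21
v=5: odd, total = 21+5 = 26
v=13: odd, total = 26+13 = 39
v=12: not odd, total = 39-12 = 27
v=12: not odd, total = 27-12 = 15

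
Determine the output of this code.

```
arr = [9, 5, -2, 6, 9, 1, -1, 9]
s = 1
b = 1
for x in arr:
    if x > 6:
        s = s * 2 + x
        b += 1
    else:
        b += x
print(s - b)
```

x=9: >6, s = 1*2+9 = 11; b=2
x=5: not >6; b=7
x=-2: not >6; b=5
x=6: not >6; b=11
x=9: >6, s = 11*2+9 = 31; b=12
x=1: not >6; b=13
x=-1: not >6; b=12
x=9: >6, s = 31*2+9 = 71; b=13
s-b = 71-13 = 58

58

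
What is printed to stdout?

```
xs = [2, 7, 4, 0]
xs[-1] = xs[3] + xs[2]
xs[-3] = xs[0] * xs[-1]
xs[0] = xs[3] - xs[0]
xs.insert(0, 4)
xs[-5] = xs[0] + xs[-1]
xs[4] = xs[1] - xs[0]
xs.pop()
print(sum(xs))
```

22

xs[-1] = xs[3]+xs[2] = 0+4 = 4 → [2, 7, 4, 4]
xs[-3] = xs[0]*xs[-1] = 2*4 = 8 → [2, 8, 4, 4]
xs[0] = xs[3]-xs[0] = 4-2 = 2 → [2, 8, 4, 4]
insert 4 at 0 → [4, 2, 8, 4, 4]
xs[-5] = xs[0]+xs[-1] = 4+4 = 8 → [8, 2, 8, 4, 4]
xs[4] = xs[1]-xs[0] = 2-8 = -6 → [8, 2, 8, 4, -6]
pop() removes -6 → [8, 2, 8, 4]
sum = 22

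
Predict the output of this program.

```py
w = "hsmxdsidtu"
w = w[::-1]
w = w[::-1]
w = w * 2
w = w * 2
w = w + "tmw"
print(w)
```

hsmxdsidtuhsmxdsidtuhsmxdsidtuhsmxdsidtutmw

reverse → 'utdisdxmsh'
reverse → 'hsmxdsidtu'
repeat ×2 → 'hsmxdsidtuhsmxdsidtu'
repeat ×2 → 'hsmxdsidtuhsmxdsidtuhsmxdsidtuhsmxdsidtu'
+ 'tmw' → 'hsmxdsidtuhsmxdsidtuhsmxdsidtuhsmxdsidtutmw'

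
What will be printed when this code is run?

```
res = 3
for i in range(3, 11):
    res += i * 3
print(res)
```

159

i=3: res = 3+3*3 = 12
i=4: res = 12+4*3 = 24
i=5: res = 24+5*3 = 39
i=6: res = 39+6*3 = 57
i=7: res = 57+7*3 = 78
i=8: res = 78+8*3 = 102
i=9: res = 102+9*3 = 129
i=10: res = 129+10*3 = 159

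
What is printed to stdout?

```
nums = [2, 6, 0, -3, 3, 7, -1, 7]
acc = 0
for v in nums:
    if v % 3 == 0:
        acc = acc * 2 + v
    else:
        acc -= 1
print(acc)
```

v=2: not %3==0, acc = 0-1 = -1
v=6: %3==0, acc = (-1)*2+6 = 4
v=0: %3==0, acc = 4*2+0 = 8
v=-3: %3==0, acc = 8*2+(-3) = 13
v=3: %3==0, acc = 13*2+3 = 29
v=7: not %3==0, acc = 29-1 = 28
v=-1: not %3==0, acc = 28-1 = 27
v=7: not %3==0, acc = 27-1 = 26

26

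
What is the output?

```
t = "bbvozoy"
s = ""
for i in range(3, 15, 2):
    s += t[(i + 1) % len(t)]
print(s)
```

zyboob

i=3: add t[4]='z' → 'z'
i=5: add t[6]='y' → 'zy'
i=7: add t[1]='b' → 'zyb'
i=9: add t[3]='o' → 'zybo'
i=11: add t[5]='o' → 'zyboo'
i=13: add t[0]='b' → 'zyboob'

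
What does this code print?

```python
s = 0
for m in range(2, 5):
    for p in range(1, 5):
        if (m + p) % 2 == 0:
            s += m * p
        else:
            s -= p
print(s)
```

34

m=2,p=1: odd sum, s = 0-1 = -1
m=2,p=2: even sum, s = (-1)+4 = 3
m=2,p=3: odd sum, s = 3-3 = 0
m=2,p=4: even sum, s = 0+8 = 8
m=3,p=1: even sum, s = 8+3 = 11
m=3,p=2: odd sum, s = 11-2 = 9
m=3,p=3: even sum, s = 9+9 = 18
m=3,p=4: odd sum, s = 18-4 = 14
m=4,p=1: odd sum, s = 14-1 = 13
m=4,p=2: even sum, s = 13+8 = 21
m=4,p=3: odd sum, s = 21-3 = 18
m=4,p=4: even sum, s = 18+16 = 34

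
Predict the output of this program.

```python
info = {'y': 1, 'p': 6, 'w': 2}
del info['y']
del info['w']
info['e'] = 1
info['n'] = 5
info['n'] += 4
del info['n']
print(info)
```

del 'y' → {'p': 6, 'w': 2}
del 'w' → {'p': 6}
info['e'] = 1 → {'p': 6, 'e': 1}
info['n'] = 5 → {'p': 6, 'e': 1, 'n': 5}
info['n'] = 5+4 = 9 → {'p': 6, 'e': 1, 'n': 9}
del 'n' → {'p': 6, 'e': 1}

{'p': 6, 'e': 1}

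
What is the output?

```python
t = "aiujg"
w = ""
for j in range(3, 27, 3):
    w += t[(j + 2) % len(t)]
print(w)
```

ajiguaji

j=3: add t[0]='a' → 'a'
j=6: add t[3]='j' → 'aj'
j=9: add t[1]='i' → 'aji'
j=12: add t[4]='g' → 'ajig'
j=15: add t[2]='u' → 'ajigu'
j=18: add t[0]='a' → 'ajigua'
j=21: add t[3]='j' → 'ajiguaj'
j=24: add t[1]='i' → 'ajiguaji'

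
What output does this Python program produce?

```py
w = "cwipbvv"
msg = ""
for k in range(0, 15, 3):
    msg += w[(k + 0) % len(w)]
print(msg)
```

cpviv

k=0: add w[0]='c' → 'c'
k=3: add w[3]='p' → 'cp'
k=6: add w[6]='v' → 'cpv'
k=9: add w[2]='i' → 'cpvi'
k=12: add w[5]='v' → 'cpviv'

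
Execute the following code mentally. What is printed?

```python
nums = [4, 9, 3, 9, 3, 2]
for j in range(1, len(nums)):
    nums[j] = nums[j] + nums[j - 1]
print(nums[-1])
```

30

j=1: nums[1] = 9+4 = 13 → [4, 13, 3, 9, 3, 2]
j=2: nums[2] = 3+13 = 16 → [4, 13, 16, 9, 3, 2]
j=3: nums[3] = 9+16 = 25 → [4, 13, 16, 25, 3, 2]
j=4: nums[4] = 3+25 = 28 → [4, 13, 16, 25, 28, 2]
j=5: nums[5] = 2+28 = 30 → [4, 13, 16, 25, 28, 30]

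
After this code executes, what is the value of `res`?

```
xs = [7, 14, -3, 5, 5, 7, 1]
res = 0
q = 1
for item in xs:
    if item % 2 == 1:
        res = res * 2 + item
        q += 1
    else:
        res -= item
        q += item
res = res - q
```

item=7: odd, res = 0*2+7 = 7; q=2
item=14: not odd, res = 7-14 = -7; q=16
item=-3: odd, res = (-7)*2+(-3) = -17; q=17
item=5: odd, res = (-17)*2+5 = -29; q=18
item=5: odd, res = (-29)*2+5 = -53; q=19
item=7: odd, res = (-53)*2+7 = -99; q=20
item=1: odd, res = (-99)*2+1 = -197; q=21
res-q = (-197)-21 = -218

-218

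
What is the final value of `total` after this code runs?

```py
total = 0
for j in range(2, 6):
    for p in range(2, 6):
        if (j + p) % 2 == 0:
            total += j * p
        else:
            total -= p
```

72

j=2,p=2: even sum, total = 0+4 = 4
j=2,p=3: odd sum, total = 4-3 = 1
j=2,p=4: even sum, total = 1+8 = 9
j=2,p=5: odd sum, total = 9-5 = 4
j=3,p=2: odd sum, total = 4-2 = 2
j=3,p=3: even sum, total = 2+9 = 11
j=3,p=4: odd sum, total = 11-4 = 7
j=3,p=5: even sum, total = 7+15 = 22
j=4,p=2: even sum, total = 22+8 = 30
j=4,p=3: odd sum, total = 30-3 = 27
j=4,p=4: even sum, total = 27+16 = 43
j=4,p=5: odd sum, total = 43-5 = 38
j=5,p=2: odd sum, total = 38-2 = 36
j=5,p=3: even sum, total = 36+15 = 51
j=5,p=4: odd sum, total = 51-4 = 47
j=5,p=5: even sum, total = 47+25 = 72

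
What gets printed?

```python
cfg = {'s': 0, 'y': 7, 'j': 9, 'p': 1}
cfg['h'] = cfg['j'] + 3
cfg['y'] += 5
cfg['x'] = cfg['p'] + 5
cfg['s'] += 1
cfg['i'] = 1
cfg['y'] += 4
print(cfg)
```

cfg['h'] = cfg['j']+3 = 12 → {'s': 0, 'y': 7, 'j': 9, 'p': 1, 'h': 12}
cfg['y'] = 7+5 = 12 → {'s': 0, 'y': 12, 'j': 9, 'p': 1, 'h': 12}
cfg['x'] = cfg['p']+5 = 6 → {'s': 0, 'y': 12, 'j': 9, 'p': 1, 'h': 12, 'x': 6}
cfg['s'] = 0+1 = 1 → {'s': 1, 'y': 12, 'j': 9, 'p': 1, 'h': 12, 'x': 6}
cfg['i'] = 1 → {'s': 1, 'y': 12, 'j': 9, 'p': 1, 'h': 12, 'x': 6, 'i': 1}
cfg['y'] = 12+4 = 16 → {'s': 1, 'y': 16, 'j': 9, 'p': 1, 'h': 12, 'x': 6, 'i': 1}

{'s': 1, 'y': 16, 'j': 9, 'p': 1, 'h': 12, 'x': 6, 'i': 1}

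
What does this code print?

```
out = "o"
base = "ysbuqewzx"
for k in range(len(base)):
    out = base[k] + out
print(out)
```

xzwequbsyo

k=0: prepend 'y' → 'yo'
k=1: prepend 's' → 'syo'
k=2: prepend 'b' → 'bsyo'
k=3: prepend 'u' → 'ubsyo'
k=4: prepend 'q' → 'qubsyo'
k=5: prepend 'e' → 'equbsyo'
k=6: prepend 'w' → 'wequbsyo'
k=7: prepend 'z' → 'zwequbsyo'
k=8: prepend 'x' → 'xzwequbsyo'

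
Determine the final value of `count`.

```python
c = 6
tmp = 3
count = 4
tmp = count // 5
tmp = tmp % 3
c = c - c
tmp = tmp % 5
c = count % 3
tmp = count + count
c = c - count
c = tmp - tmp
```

tmp = 4//5 = 0
tmp = 0%3 = 0
c = 6-6 = 0
tmp = 0%5 = 0
c = 4%3 = 1
tmp = 4+4 = 8
c = 1-4 = -3
c = 8-8 = 0

4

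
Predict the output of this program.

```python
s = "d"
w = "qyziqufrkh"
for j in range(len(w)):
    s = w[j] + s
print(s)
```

hkrfuqizyqd

j=0: prepend 'q' → 'qd'
j=1: prepend 'y' → 'yqd'
j=2: prepend 'z' → 'zyqd'
j=3: prepend 'i' → 'izyqd'
j=4: prepend 'q' → 'qizyqd'
j=5: prepend 'u' → 'uqizyqd'
j=6: prepend 'f' → 'fuqizyqd'
j=7: prepend 'r' → 'rfuqizyqd'
j=8: prepend 'k' → 'krfuqizyqd'
j=9: prepend 'h' → 'hkrfuqizyqd'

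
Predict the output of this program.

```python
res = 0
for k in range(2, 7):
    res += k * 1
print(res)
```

20

k=2: res = 0+2*1 = 2
k=3: res = 2+3*1 = 5
k=4: res = 5+4*1 = 9
k=5: res = 9+5*1 = 14
k=6: res = 14+6*1 = 20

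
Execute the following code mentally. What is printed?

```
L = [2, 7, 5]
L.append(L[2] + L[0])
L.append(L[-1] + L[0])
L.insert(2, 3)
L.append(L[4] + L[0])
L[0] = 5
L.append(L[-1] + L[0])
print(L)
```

append L[2]+L[0] = 5+2 = 7 → [2, 7, 5, 7]
append L[-1]+L[0] = 7+2 = 9 → [2, 7, 5, 7, 9]
insert 3 at 2 → [2, 7, 3, 5, 7, 9]
append L[4]+L[0] = 7+2 = 9 → [2, 7, 3, 5, 7, 9, 9]
L[0] = 5 → [5, 7, 3, 5, 7, 9, 9]
append L[-1]+L[0] = 9+5 = 14 → [5, 7, 3, 5, 7, 9, 9, 14]

[5, 7, 3, 5, 7, 9, 9, 14]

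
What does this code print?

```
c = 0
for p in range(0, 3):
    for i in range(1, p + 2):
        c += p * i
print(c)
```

p=0,i=1: c = 0+0 = 0
p=1,i=1: c = 0+1 = 1
p=1,i=2: c = 1+2 = 3
p=2,i=1: c = 3+2 = 5
p=2,i=2: c = 5+4 = 9
p=2,i=3: c = 9+6 = 15

15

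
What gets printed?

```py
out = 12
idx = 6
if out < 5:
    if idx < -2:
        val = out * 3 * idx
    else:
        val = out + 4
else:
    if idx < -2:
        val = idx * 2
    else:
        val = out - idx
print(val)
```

6

out=12, idx=6
out < 5 is False; idx < -2 is False
→ val = out - idx = 6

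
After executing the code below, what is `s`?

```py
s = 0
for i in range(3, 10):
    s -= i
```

i=3: s = 0-3 = -3
i=4: s = (-3)-4 = -7
i=5: s = (-7)-5 = -12
i=6: s = (-12)-6 = -18
i=7: s = (-18)-7 = -25
i=8: s = (-25)-8 = -33
i=9: s = (-33)-9 = -42

-42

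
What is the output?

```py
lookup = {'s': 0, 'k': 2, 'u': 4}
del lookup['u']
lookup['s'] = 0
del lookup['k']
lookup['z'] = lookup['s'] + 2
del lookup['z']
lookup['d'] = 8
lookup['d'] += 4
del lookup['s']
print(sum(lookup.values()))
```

del 'u' → {'s': 0, 'k': 2}
lookup['s'] = 0 → {'s': 0, 'k': 2}
del 'k' → {'s': 0}
lookup['z'] = lookup['s']+2 = 2 → {'s': 0, 'z': 2}
del 'z' → {'s': 0}
lookup['d'] = 8 → {'s': 0, 'd': 8}
lookup['d'] = 8+4 = 12 → {'s': 0, 'd': 12}
del 's' → {'d': 12}
sum of values = 12

12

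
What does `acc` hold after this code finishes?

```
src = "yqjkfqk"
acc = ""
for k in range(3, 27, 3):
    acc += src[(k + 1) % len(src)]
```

k=3: add src[4]='f' → 'f'
k=6: add src[0]='y' → 'fy'
k=9: add src[3]='k' → 'fyk'
k=12: add src[6]='k' → 'fykk'
k=15: add src[2]='j' → 'fykkj'
k=18: add src[5]='q' → 'fykkjq'
k=21: add src[1]='q' → 'fykkjqq'
k=24: add src[4]='f' → 'fykkjqqf'

'fykkjqqf'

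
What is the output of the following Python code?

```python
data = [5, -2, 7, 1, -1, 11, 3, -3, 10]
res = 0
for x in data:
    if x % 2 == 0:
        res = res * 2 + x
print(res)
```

x=5: not even
x=-2: even, res = 0*2+(-2) = -2
x=7: not even
x=1: not even
x=-1: not even
x=11: not even
x=3: not even
x=-3: not even
x=10: even, res = (-2)*2+10 = 6

6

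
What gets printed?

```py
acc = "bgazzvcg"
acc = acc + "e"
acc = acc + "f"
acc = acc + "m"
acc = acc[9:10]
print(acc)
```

+ 'e' → 'bgazzvcge'
+ 'f' → 'bgazzvcgef'
+ 'm' → 'bgazzvcgefm'
slice [9:10] → 'f'

f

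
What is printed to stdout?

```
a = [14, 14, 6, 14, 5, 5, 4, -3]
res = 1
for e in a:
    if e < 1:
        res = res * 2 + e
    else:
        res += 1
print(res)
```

13

e=14: not <1, res = 1+1 = 2
e=14: not <1, res = 2+1 = 3
e=6: not <1, res = 3+1 = 4
e=14: not <1, res = 4+1 = 5
e=5: not <1, res = 5+1 = 6
e=5: not <1, res = 6+1 = 7
e=4: not <1, res = 7+1 = 8
e=-3: <1, res = 8*2+(-3) = 13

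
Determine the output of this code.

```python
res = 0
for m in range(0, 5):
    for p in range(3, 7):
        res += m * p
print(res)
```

180

m=0,p=3: res = 0+0 = 0
m=0,p=4: res = 0+0 = 0
m=0,p=5: res = 0+0 = 0
m=0,p=6: res = 0+0 = 0
m=1,p=3: res = 0+3 = 3
m=1,p=4: res = 3+4 = 7
m=1,p=5: res = 7+5 = 12
m=1,p=6: res = 12+6 = 18
m=2,p=3: res = 18+6 = 24
m=2,p=4: res = 24+8 = 32
m=2,p=5: res = 32+10 = 42
m=2,p=6: res = 42+12 = 54
m=3,p=3: res = 54+9 = 63
m=3,p=4: res = 63+12 = 75
m=3,p=5: res = 75+15 = 90
m=3,p=6: res = 90+18 = 108
m=4,p=3: res = 108+12 = 120
m=4,p=4: res = 120+16 = 136
m=4,p=5: res = 136+20 = 156
m=4,p=6: res = 156+24 = 180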